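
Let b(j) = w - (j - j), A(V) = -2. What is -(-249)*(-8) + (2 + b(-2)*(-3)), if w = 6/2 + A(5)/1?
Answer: -1993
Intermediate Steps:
w = 1 (w = 6/2 - 2/1 = 6*(½) - 2*1 = 3 - 2 = 1)
b(j) = 1 (b(j) = 1 - (j - j) = 1 - 1*0 = 1 + 0 = 1)
-(-249)*(-8) + (2 + b(-2)*(-3)) = -(-249)*(-8) + (2 + 1*(-3)) = -83*24 + (2 - 3) = -1992 - 1 = -1993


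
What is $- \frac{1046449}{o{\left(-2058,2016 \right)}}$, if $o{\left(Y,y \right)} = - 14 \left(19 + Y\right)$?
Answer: $- \frac{1046449}{28546} \approx -36.658$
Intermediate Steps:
$o{\left(Y,y \right)} = -266 - 14 Y$
$- \frac{1046449}{o{\left(-2058,2016 \right)}} = - \frac{1046449}{-266 - -28812} = - \frac{1046449}{-266 + 28812} = - \frac{1046449}{28546}$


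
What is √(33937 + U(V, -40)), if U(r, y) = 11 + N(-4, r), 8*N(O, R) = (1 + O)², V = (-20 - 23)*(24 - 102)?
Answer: 9*√6706/4 ≈ 184.25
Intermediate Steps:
V = 3354 (V = -43*(-78) = 3354)
N(O, R) = (1 + O)²/8
U(r, y) = 97/8 (U(r, y) = 11 + (1 - 4)²/8 = 11 + (⅛)*(-3)² = 11 + (⅛)*9 = 11 + 9/8 = 97/8)
√(33937 + U(V, -40)) = √(33937 + 97/8) = √(271593/8) = 9*√6706/4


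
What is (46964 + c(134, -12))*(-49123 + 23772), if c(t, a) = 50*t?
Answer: -1360436064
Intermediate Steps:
(46964 + c(134, -12))*(-49123 + 23772) = (46964 + 50*134)*(-49123 + 23772) = (46964 + 6700)*(-25351) = 53664*(-25351) = -1360436064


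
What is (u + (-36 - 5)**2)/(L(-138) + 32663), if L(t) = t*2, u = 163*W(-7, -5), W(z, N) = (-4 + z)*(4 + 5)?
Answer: -104/233 ≈ -0.44635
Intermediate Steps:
W(z, N) = -36 + 9*z (W(z, N) = (-4 + z)*9 = -36 + 9*z)
u = -16137 (u = 163*(-36 + 9*(-7)) = 163*(-36 - 63) = 163*(-99) = -16137)
L(t) = 2*t
(u + (-36 - 5)**2)/(L(-138) + 32663) = (-16137 + (-36 - 5)**2)/(2*(-138) + 32663) = (-16137 + (-41)**2)/(-276 + 32663) = (-16137 + 1681)/32387 = -14456*1/32387 = -104/233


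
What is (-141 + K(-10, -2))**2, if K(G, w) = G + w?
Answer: 23409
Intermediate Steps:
(-141 + K(-10, -2))**2 = (-141 + (-10 - 2))**2 = (-141 - 12)**2 = (-153)**2 = 23409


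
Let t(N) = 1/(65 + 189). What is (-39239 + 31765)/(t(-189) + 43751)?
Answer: -1898396/11112755 ≈ -0.17083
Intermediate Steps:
t(N) = 1/254
(-39239 + 31765)/(t(-189) + 43751) = (-39239 + 31765)/(1/254 + 43751) = -7474/11112755/254 = -7474*254/11112755 = -1898396/11112755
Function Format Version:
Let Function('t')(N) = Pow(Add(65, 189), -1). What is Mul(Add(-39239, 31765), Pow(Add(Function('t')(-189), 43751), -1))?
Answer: Rational(-1898396, 11112755) ≈ -0.17083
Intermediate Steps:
Function('t')(N) = Rational(1, 254) (Function('t')(N) = Pow(254, -1) = Rational(1, 254))
Mul(Add(-39239, 31765), Pow(Add(Function('t')(-189), 43751), -1)) = Mul(Add(-39239, 31765), Pow(Add(Rational(1, 254), 43751), -1)) = Mul(-7474, Pow(Rational(11112755, 254), -1)) = Mul(-7474, Rational(254, 11112755)) = Rational(-1898396, 11112755)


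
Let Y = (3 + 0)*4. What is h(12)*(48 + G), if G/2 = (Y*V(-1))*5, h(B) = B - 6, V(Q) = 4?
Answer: 3168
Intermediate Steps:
h(B) = -6 + B
Y = 12 (Y = 3*4 = 12)
G = 480 (G = 2*((12*4)*5) = 2*(48*5) = 2*240 = 480)
h(12)*(48 + G) = (-6 + 12)*(48 + 480) = 6*528 = 3168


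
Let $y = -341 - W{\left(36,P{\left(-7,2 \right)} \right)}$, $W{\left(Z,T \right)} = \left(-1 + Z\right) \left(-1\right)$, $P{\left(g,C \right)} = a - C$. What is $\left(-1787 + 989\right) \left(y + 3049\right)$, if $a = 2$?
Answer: $-2188914$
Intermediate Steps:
$P{\left(g,C \right)} = 2 - C$
$W{\left(Z,T \right)} = 1 - Z$
$y = -306$ ($y = -341 - \left(1 - 36\right) = -341 - -35 = -341 + 35 = -306$)
$\left(-1787 + 989\right) \left(y + 3049\right) = \left(-1787 + 989\right) \left(-306 + 3049\right) = \left(-798\right) 2743 = -2188914$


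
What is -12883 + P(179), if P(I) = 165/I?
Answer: -2305892/179 ≈ -12882.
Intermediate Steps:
-12883 + P(179) = -12883 + 165/179 = -2305892/179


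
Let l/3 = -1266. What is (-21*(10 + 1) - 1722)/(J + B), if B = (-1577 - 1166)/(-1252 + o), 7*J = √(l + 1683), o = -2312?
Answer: -935538848244/27233611441 + 520951063248*I*√235/27233611441 ≈ -34.352 + 293.24*I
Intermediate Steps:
l = -3798 (l = 3*(-1266) = -3798)
J = 3*I*√235/7 (J = √(-3798 + 1683)/7 = √(-2115)/7 = (3*I*√235)/7 = 3*I*√235/7 ≈ 6.5699*I)
B = 2743/3564 (B = (-1577 - 1166)/(-1252 - 2312) = -2743/(-3564) = -2743*(-1/3564) = 2743/3564 ≈ 0.76964)
(-21*(10 + 1) - 1722)/(J + B) = (-21*(10 + 1) - 1722)/(3*I*√235/7 + 2743/3564) = (-21*11 - 1722)/(2743/3564 + 3*I*√235/7) = (-231 - 1722)/(2743/3564 + 3*I*√235/7) = -1953/(2743/3564 + 3*I*√235/7)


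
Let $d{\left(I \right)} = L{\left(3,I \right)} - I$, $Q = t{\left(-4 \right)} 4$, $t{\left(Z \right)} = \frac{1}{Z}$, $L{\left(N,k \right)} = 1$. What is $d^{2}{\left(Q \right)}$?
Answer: $4$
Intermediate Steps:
$Q = -1$ ($Q = \frac{1}{-4} \cdot 4 = \left(- \frac{1}{4}\right) 4 = -1$)
$d{\left(I \right)} = 1 - I$
$d^{2}{\left(Q \right)} = \left(1 - -1\right)^{2} = \left(1 + 1\right)^{2} = 2^{2} = 4$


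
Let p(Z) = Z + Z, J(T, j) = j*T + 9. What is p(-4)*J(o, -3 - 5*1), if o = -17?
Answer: -1160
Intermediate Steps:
J(T, j) = 9 + T*j (J(T, j) = T*j + 9 = 9 + T*j)
p(Z) = 2*Z
p(-4)*J(o, -3 - 5*1) = (2*(-4))*(9 - 17*(-3 - 5*1)) = -8*(9 - 17*(-3 - 5)) = -8*(9 - 17*(-8)) = -8*(9 + 136) = -8*145 = -1160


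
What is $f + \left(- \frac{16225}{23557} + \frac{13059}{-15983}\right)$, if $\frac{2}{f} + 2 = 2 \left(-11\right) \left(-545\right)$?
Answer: $- \frac{3397951986241}{2256810116814} \approx -1.5056$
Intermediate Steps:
$f = \frac{1}{5994}$ ($f = \frac{2}{-2 + 2 \left(-11\right) \left(-545\right)} = \frac{2}{-2 - -11990} = \frac{2}{-2 + 11990} = \frac{2}{11988} = 2 \cdot \frac{1}{11988} = \frac{1}{5994} \approx 0.00016683$)
$f + \left(- \frac{16225}{23557} + \frac{13059}{-15983}\right) = \frac{1}{5994} + \left(- \frac{16225}{23557} + \frac{13059}{-15983}\right) = \frac{1}{5994} + \left(\left(-16225\right) \frac{1}{23557} + 13059 \left(- \frac{1}{15983}\right)\right) = \frac{1}{5994} - \frac{566955038}{376511531} = - \frac{3397951986241}{2256810116814}$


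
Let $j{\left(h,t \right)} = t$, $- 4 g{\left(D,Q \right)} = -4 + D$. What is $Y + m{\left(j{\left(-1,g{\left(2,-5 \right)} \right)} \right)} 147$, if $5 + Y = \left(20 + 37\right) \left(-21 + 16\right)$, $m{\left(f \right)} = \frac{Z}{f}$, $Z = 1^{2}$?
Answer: $4$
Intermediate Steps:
$g{\left(D,Q \right)} = 1 - \frac{D}{4}$ ($g{\left(D,Q \right)} = - \frac{-4 + D}{4} = 1 - \frac{D}{4}$)
$Z = 1$
$m{\left(f \right)} = \frac{1}{f}$ ($m{\left(f \right)} = 1 \frac{1}{f} = \frac{1}{f}$)
$Y = -290$ ($Y = -5 + \left(20 + 37\right) \left(-21 + 16\right) = -5 + 57 \left(-5\right) = -5 - 285 = -290$)
$Y + m{\left(j{\left(-1,g{\left(2,-5 \right)} \right)} \right)} 147 = -290 + \frac{1}{1 - \frac{1}{2}} \cdot 147 = -290 + \frac{1}{\frac{1}{2}} \cdot 147 = -290 + 2 \cdot 147 = -290 + 294 = 4$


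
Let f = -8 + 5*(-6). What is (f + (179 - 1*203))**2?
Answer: 3844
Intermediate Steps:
f = -38 (f = -8 - 30 = -38)
(f + (179 - 1*203))**2 = (-38 + (179 - 1*203))**2 = (-38 + (179 - 203))**2 = (-38 - 24)**2 = (-62)**2 = 3844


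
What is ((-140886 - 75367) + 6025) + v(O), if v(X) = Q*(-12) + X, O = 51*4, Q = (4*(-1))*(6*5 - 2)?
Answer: -208680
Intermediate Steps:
Q = -112 (Q = -4*(30 - 2) = -4*28 = -112)
O = 204
v(X) = 1344 + X (v(X) = -112*(-12) + X = 1344 + X)
((-140886 - 75367) + 6025) + v(O) = ((-140886 - 75367) + 6025) + (1344 + 204) = (-216253 + 6025) + 1548 = -210228 + 1548 = -208680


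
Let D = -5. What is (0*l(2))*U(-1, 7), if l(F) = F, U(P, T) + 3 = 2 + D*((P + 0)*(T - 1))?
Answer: 0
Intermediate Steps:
U(P, T) = -1 - 5*P*(-1 + T) (U(P, T) = -3 + (2 - 5*(P + 0)*(T - 1)) = -3 + (2 - 5*P*(-1 + T)) = -1 - 5*P*(-1 + T))
(0*l(2))*U(-1, 7) = (0*2)*(-1 + 5*(-1) - 5*(-1)*7) = 0*(-1 - 5 + 35) = 0*29 = 0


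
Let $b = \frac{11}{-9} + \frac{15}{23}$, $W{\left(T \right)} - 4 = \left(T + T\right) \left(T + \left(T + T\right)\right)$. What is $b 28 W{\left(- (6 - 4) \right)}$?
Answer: $- \frac{92512}{207} \approx -446.92$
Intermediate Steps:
$W{\left(T \right)} = 4 + 6 T^{2}$ ($W{\left(T \right)} = 4 + \left(T + T\right) \left(T + \left(T + T\right)\right) = 4 + 2 T \left(T + 2 T\right) = 4 + 2 T 3 T = 4 + 6 T^{2}$)
$b = - \frac{118}{207}$ ($b = 11 \left(- \frac{1}{9}\right) + 15 \cdot \frac{1}{23} = - \frac{11}{9} + \frac{15}{23} = - \frac{118}{207} \approx -0.57005$)
$b 28 W{\left(- (6 - 4) \right)} = \left(- \frac{118}{207}\right) 28 \left(4 + 6 \left(- (6 - 4)\right)^{2}\right) = - \frac{3304 \left(4 + 6 \left(\left(-1\right) 2\right)^{2}\right)}{207} = - \frac{3304 \left(4 + 6 \left(-2\right)^{2}\right)}{207} = - \frac{3304 \left(4 + 6 \cdot 4\right)}{207} = - \frac{3304 \left(4 + 24\right)}{207} = \left(- \frac{3304}{207}\right) 28 = - \frac{92512}{207}$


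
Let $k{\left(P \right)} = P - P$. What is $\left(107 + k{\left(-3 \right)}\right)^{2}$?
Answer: $11449$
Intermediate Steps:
$k{\left(P \right)} = 0$
$\left(107 + k{\left(-3 \right)}\right)^{2} = \left(107 + 0\right)^{2} = 107^{2} = 11449$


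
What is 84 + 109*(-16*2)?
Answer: -3404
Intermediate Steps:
84 + 109*(-16*2) = 84 + 109*(-32) = 84 - 3488 = -3404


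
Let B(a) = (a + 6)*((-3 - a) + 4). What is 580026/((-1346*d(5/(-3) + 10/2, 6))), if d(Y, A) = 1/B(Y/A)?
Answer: -22814356/18171 ≈ -1255.5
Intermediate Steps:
B(a) = (1 - a)*(6 + a) (B(a) = (6 + a)*(1 - a) = (1 - a)*(6 + a))
d(Y, A) = 1/(6 - Y²/A² - 5*Y/A) (d(Y, A) = 1/(6 - (Y/A)² - 5*Y/A) = 1/(6 - Y²/A² - 5*Y/A))
580026/((-1346*d(5/(-3) + 10/2, 6))) = 580026/((-1346*6²/(-(5/(-3) + 10/2)² + 6*6² - 5*6*(5/(-3) + 10/2)))) = 580026/((-48456/(-(5*(-⅓) + 10*(½))² + 6*36 - 5*6*(5*(-⅓) + 10*(½))))) = 580026/((-48456/(-(-5/3 + 5)² + 216 - 5*6*(-5/3 + 5)))) = 580026/((-48456/(-(10/3)² + 216 - 5*6*10/3))) = 580026/((-48456/(-1*100/9 + 216 - 100))) = 580026/((-48456/(-100/9 + 216 - 100))) = 580026/((-48456/944/9)) = 580026/((-48456*9/944)) = 580026/((-1346*81/236)) = 580026/(-54513/118) = 580026*(-118/54513) = -22814356/18171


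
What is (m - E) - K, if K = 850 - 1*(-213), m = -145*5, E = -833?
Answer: -955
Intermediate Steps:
m = -725
K = 1063 (K = 850 + 213 = 1063)
(m - E) - K = (-725 - 1*(-833)) - 1*1063 = (-725 + 833) - 1063 = 108 - 1063 = -955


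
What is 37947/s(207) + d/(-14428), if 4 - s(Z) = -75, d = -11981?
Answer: 548445815/1139812 ≈ 481.17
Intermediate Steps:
s(Z) = 79 (s(Z) = 4 - 1*(-75) = 4 + 75 = 79)
37947/s(207) + d/(-14428) = 37947/79 - 11981/(-14428) = 37947*(1/79) - 11981*(-1/14428) = 37947/79 + 11981/14428 = 548445815/1139812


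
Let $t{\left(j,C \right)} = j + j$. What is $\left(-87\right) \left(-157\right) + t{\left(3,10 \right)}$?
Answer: $13665$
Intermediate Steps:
$t{\left(j,C \right)} = 2 j$
$\left(-87\right) \left(-157\right) + t{\left(3,10 \right)} = \left(-87\right) \left(-157\right) + 2 \cdot 3 = 13659 + 6 = 13665$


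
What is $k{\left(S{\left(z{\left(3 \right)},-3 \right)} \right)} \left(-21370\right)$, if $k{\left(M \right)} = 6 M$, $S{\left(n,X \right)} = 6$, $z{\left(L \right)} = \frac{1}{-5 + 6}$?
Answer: $-769320$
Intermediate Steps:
$z{\left(L \right)} = 1$ ($z{\left(L \right)} = 1^{-1} = 1$)
$k{\left(S{\left(z{\left(3 \right)},-3 \right)} \right)} \left(-21370\right) = 6 \cdot 6 \left(-21370\right) = 36 \left(-21370\right) = -769320$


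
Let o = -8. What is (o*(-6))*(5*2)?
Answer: 480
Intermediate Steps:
(o*(-6))*(5*2) = (-8*(-6))*(5*2) = 48*10 = 480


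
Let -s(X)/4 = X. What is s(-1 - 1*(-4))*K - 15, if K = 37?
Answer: -459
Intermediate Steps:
s(X) = -4*X
s(-1 - 1*(-4))*K - 15 = -4*(-1 - 1*(-4))*37 - 15 = -4*(-1 + 4)*37 - 15 = -4*3*37 - 15 = -12*37 - 15 = -444 - 15 = -459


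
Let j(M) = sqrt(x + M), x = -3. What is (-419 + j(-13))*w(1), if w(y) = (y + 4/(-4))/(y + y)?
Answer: 0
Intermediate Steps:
j(M) = sqrt(-3 + M)
w(y) = (-1 + y)/(2*y) (w(y) = (y + 4*(-1/4))/((2*y)) = (y - 1)*(1/(2*y)) = (-1 + y)*(1/(2*y)) = (-1 + y)/(2*y))
(-419 + j(-13))*w(1) = (-419 + sqrt(-3 - 13))*((1/2)*(-1 + 1)/1) = (-419 + sqrt(-16))*((1/2)*1*0) = (-419 + 4*I)*0 = 0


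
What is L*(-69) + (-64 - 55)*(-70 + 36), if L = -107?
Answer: 11429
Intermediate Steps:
L*(-69) + (-64 - 55)*(-70 + 36) = -107*(-69) + (-64 - 55)*(-70 + 36) = 7383 - 119*(-34) = 7383 + 4046 = 11429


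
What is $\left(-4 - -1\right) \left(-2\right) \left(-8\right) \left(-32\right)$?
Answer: $1536$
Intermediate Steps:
$\left(-4 - -1\right) \left(-2\right) \left(-8\right) \left(-32\right) = \left(-4 + 1\right) \left(-2\right) \left(-8\right) \left(-32\right) = \left(-3\right) \left(-2\right) \left(-8\right) \left(-32\right) = 6 \left(-8\right) \left(-32\right) = \left(-48\right) \left(-32\right) = 1536$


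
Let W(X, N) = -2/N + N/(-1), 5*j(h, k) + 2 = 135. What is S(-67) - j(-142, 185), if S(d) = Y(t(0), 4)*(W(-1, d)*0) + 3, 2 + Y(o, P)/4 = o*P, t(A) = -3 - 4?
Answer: -118/5 ≈ -23.600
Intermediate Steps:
j(h, k) = 133/5 (j(h, k) = -⅖ + (⅕)*135 = -⅖ + 27 = 133/5)
W(X, N) = -N - 2/N (W(X, N) = -2/N + N*(-1) = -2/N - N = -N - 2/N)
t(A) = -7
Y(o, P) = -8 + 4*P*o (Y(o, P) = -8 + 4*(o*P) = -8 + 4*(P*o) = -8 + 4*P*o)
S(d) = 3 (S(d) = (-8 + 4*4*(-7))*((-d - 2/d)*0) + 3 = (-8 - 112)*0 + 3 = -120*0 + 3 = 0 + 3 = 3)
S(-67) - j(-142, 185) = 3 - 1*133/5 = 3 - 133/5 = -118/5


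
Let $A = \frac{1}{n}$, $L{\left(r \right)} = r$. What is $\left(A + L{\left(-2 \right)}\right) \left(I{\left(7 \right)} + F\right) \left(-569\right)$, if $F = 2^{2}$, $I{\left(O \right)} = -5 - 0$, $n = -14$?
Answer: $- \frac{16501}{14} \approx -1178.6$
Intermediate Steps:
$I{\left(O \right)} = -5$ ($I{\left(O \right)} = -5 + 0 = -5$)
$A = - \frac{1}{14}$ ($A = \frac{1}{-14} = - \frac{1}{14} \approx -0.071429$)
$F = 4$
$\left(A + L{\left(-2 \right)}\right) \left(I{\left(7 \right)} + F\right) \left(-569\right) = \left(- \frac{1}{14} - 2\right) \left(-5 + 4\right) \left(-569\right) = \left(- \frac{29}{14}\right) \left(-1\right) \left(-569\right) = \frac{29}{14} \left(-569\right) = - \frac{16501}{14}$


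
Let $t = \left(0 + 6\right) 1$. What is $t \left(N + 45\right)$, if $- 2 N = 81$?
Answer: $27$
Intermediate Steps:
$N = - \frac{81}{2}$ ($N = \left(- \frac{1}{2}\right) 81 = - \frac{81}{2} \approx -40.5$)
$t = 6$ ($t = 6 \cdot 1 = 6$)
$t \left(N + 45\right) = 6 \left(- \frac{81}{2} + 45\right) = 6 \cdot \frac{9}{2} = 27$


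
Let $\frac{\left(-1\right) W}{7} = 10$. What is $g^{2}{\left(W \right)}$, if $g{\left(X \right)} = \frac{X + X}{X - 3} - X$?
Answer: $\frac{27562500}{5329} \approx 5172.2$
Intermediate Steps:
$W = -70$ ($W = \left(-7\right) 10 = -70$)
$g{\left(X \right)} = - X + \frac{2 X}{-3 + X}$ ($g{\left(X \right)} = \frac{2 X}{-3 + X} - X = - X + \frac{2 X}{-3 + X}$)
$g^{2}{\left(W \right)} = \left(- \frac{70 \left(5 - -70\right)}{-3 - 70}\right)^{2} = \left(- \frac{70 \left(5 + 70\right)}{-73}\right)^{2} = \left(\left(-70\right) \left(- \frac{1}{73}\right) 75\right)^{2} = \left(\frac{5250}{73}\right)^{2} = \frac{27562500}{5329}$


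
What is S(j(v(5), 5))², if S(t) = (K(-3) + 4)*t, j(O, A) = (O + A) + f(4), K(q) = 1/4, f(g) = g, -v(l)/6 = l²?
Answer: 5745609/16 ≈ 3.5910e+5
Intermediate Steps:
v(l) = -6*l²
K(q) = ¼
j(O, A) = 4 + A + O (j(O, A) = (O + A) + 4 = (A + O) + 4 = 4 + A + O)
S(t) = 17*t/4 (S(t) = (¼ + 4)*t = 17*t/4)
S(j(v(5), 5))² = (17*(4 + 5 - 6*5²)/4)² = (17*(4 + 5 - 6*25)/4)² = (17*(4 + 5 - 150)/4)² = ((17/4)*(-141))² = (-2397/4)² = 5745609/16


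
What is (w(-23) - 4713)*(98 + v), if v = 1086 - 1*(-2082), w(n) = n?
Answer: -15467776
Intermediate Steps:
v = 3168 (v = 1086 + 2082 = 3168)
(w(-23) - 4713)*(98 + v) = (-23 - 4713)*(98 + 3168) = -4736*3266 = -15467776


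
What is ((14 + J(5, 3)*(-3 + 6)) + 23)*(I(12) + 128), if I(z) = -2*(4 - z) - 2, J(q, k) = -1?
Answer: 4828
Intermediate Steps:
I(z) = -10 + 2*z (I(z) = (-8 + 2*z) - 2 = -10 + 2*z)
((14 + J(5, 3)*(-3 + 6)) + 23)*(I(12) + 128) = ((14 - (-3 + 6)) + 23)*((-10 + 2*12) + 128) = ((14 - 1*3) + 23)*((-10 + 24) + 128) = ((14 - 3) + 23)*(14 + 128) = (11 + 23)*142 = 34*142 = 4828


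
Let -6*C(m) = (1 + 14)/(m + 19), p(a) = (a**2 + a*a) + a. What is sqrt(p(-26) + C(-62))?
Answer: sqrt(9807526)/86 ≈ 36.415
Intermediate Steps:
p(a) = a + 2*a**2 (p(a) = (a**2 + a**2) + a = 2*a**2 + a = a + 2*a**2)
C(m) = -5/(2*(19 + m)) (C(m) = -(1 + 14)/(6*(m + 19)) = -5/(2*(19 + m)))
sqrt(p(-26) + C(-62)) = sqrt(-26*(1 + 2*(-26)) - 5/(38 + 2*(-62))) = sqrt(-26*(1 - 52) - 5/(38 - 124)) = sqrt(-26*(-51) - 5/(-86)) = sqrt(1326 - 5*(-1/86)) = sqrt(1326 + 5/86) = sqrt(114041/86) = sqrt(9807526)/86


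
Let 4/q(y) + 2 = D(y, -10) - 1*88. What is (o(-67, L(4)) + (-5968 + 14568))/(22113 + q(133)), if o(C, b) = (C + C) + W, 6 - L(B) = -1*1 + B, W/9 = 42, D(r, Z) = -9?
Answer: 875556/2189183 ≈ 0.39995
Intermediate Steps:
W = 378 (W = 9*42 = 378)
L(B) = 7 - B (L(B) = 6 - (-1*1 + B) = 6 - (-1 + B) = 6 + (1 - B) = 7 - B)
q(y) = -4/99 (q(y) = 4/(-2 + (-9 - 1*88)) = 4/(-2 + (-9 - 88)) = 4/(-2 - 97) = 4/(-99) = 4*(-1/99) = -4/99)
o(C, b) = 378 + 2*C (o(C, b) = (C + C) + 378 = 2*C + 378 = 378 + 2*C)
(o(-67, L(4)) + (-5968 + 14568))/(22113 + q(133)) = ((378 + 2*(-67)) + (-5968 + 14568))/(22113 - 4/99) = ((378 - 134) + 8600)/(2189183/99) = (244 + 8600)*(99/2189183) = 8844*(99/2189183) = 875556/2189183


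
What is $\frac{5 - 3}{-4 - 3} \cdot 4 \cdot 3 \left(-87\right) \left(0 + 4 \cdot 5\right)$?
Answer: $\frac{41760}{7} \approx 5965.7$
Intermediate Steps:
$\frac{5 - 3}{-4 - 3} \cdot 4 \cdot 3 \left(-87\right) \left(0 + 4 \cdot 5\right) = \frac{2}{-7} \cdot 4 \cdot 3 \left(-87\right) \left(0 + 20\right) = 2 \left(- \frac{1}{7}\right) 4 \cdot 3 \left(-87\right) 20 = \left(- \frac{2}{7}\right) 4 \cdot 3 \left(-87\right) 20 = \left(- \frac{8}{7}\right) 3 \left(-87\right) 20 = \left(- \frac{24}{7}\right) \left(-87\right) 20 = \frac{2088}{7} \cdot 20 = \frac{41760}{7}$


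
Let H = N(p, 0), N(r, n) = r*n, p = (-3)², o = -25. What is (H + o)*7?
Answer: -175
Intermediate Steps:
p = 9
N(r, n) = n*r
H = 0 (H = 0*9 = 0)
(H + o)*7 = (0 - 25)*7 = -25*7 = -175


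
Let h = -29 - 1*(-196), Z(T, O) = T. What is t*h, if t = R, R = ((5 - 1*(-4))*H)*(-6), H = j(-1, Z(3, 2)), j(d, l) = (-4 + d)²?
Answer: -225450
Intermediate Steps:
h = 167 (h = -29 + 196 = 167)
H = 25 (H = (-4 - 1)² = (-5)² = 25)
R = -1350 (R = ((5 - 1*(-4))*25)*(-6) = ((5 + 4)*25)*(-6) = (9*25)*(-6) = 225*(-6) = -1350)
t = -1350
t*h = -1350*167 = -225450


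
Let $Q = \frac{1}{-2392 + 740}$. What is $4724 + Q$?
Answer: $\frac{7804047}{1652} \approx 4724.0$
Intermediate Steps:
$Q = - \frac{1}{1652}$ ($Q = \frac{1}{-1652} = - \frac{1}{1652} \approx -0.00060533$)
$4724 + Q = 4724 - \frac{1}{1652} = \frac{7804047}{1652}$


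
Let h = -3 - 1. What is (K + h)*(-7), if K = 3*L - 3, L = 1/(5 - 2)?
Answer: 42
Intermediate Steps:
h = -4
L = ⅓ (L = 1/3 = ⅓ ≈ 0.33333)
K = -2 (K = 3*(⅓) - 3 = 1 - 3 = -2)
(K + h)*(-7) = (-2 - 4)*(-7) = -6*(-7) = 42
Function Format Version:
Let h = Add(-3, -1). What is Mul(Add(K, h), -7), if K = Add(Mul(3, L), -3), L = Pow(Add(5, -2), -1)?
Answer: 42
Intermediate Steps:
h = -4
L = Rational(1, 3) (L = Pow(3, -1) = Rational(1, 3) ≈ 0.33333)
K = -2 (K = Add(Mul(3, Rational(1, 3)), -3) = Add(1, -3) = -2)
Mul(Add(K, h), -7) = Mul(Add(-2, -4), -7) = Mul(-6, -7) = 42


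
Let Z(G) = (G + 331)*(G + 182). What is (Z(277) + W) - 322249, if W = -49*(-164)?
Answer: -35141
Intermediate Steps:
Z(G) = (182 + G)*(331 + G) (Z(G) = (331 + G)*(182 + G) = (182 + G)*(331 + G))
W = 8036
(Z(277) + W) - 322249 = ((60242 + 277² + 513*277) + 8036) - 322249 = ((60242 + 76729 + 142101) + 8036) - 322249 = (279072 + 8036) - 322249 = 287108 - 322249 = -35141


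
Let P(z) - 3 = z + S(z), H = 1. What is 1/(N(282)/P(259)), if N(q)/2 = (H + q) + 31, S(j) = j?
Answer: 521/628 ≈ 0.82962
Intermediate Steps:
P(z) = 3 + 2*z (P(z) = 3 + (z + z) = 3 + 2*z)
N(q) = 64 + 2*q (N(q) = 2*((1 + q) + 31) = 2*(32 + q) = 64 + 2*q)
1/(N(282)/P(259)) = 1/((64 + 2*282)/(3 + 2*259)) = 1/((64 + 564)/(3 + 518)) = 1/(628/521) = 521/628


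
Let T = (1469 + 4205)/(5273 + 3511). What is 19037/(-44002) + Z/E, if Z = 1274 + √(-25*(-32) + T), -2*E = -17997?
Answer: -32927399/113129142 + √429005314/6586902 ≈ -0.28792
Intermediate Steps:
T = 2837/4392 (T = 5674/8784 = 5674*(1/8784) = 2837/4392 ≈ 0.64595)
E = 17997/2 (E = -½*(-17997) = 17997/2 ≈ 8998.5)
Z = 1274 + √429005314/732 (Z = 1274 + √(-25*(-32) + 2837/4392) = 1274 + √(800 + 2837/4392) = 1274 + √(3516437/4392) = 1274 + √429005314/732 ≈ 1302.3)
19037/(-44002) + Z/E = 19037/(-44002) + (1274 + √429005314/732)/(17997/2) = 19037*(-1/44002) + (1274 + √429005314/732)*(2/17997) = -19037/44002 + (364/2571 + √429005314/6586902) = -32927399/113129142 + √429005314/6586902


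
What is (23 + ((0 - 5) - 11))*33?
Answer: 231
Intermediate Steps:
(23 + ((0 - 5) - 11))*33 = (23 + (-5 - 11))*33 = (23 - 16)*33 = 7*33 = 231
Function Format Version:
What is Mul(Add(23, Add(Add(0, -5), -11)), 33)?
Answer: 231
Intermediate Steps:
Mul(Add(23, Add(Add(0, -5), -11)), 33) = Mul(Add(23, Add(-5, -11)), 33) = Mul(Add(23, -16), 33) = Mul(7, 33) = 231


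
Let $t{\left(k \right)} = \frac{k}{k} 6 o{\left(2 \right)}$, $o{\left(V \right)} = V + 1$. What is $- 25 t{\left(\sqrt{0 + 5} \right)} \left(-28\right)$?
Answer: $12600$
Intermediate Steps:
$o{\left(V \right)} = 1 + V$
$t{\left(k \right)} = 18$ ($t{\left(k \right)} = \frac{k}{k} 6 \left(1 + 2\right) = 1 \cdot 6 \cdot 3 = 6 \cdot 3 = 18$)
$- 25 t{\left(\sqrt{0 + 5} \right)} \left(-28\right) = \left(-25\right) 18 \left(-28\right) = \left(-450\right) \left(-28\right) = 12600$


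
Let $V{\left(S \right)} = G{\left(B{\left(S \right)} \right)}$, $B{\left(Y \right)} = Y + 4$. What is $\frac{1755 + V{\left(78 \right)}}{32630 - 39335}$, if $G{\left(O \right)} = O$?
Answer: $- \frac{1837}{6705} \approx -0.27397$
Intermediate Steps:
$B{\left(Y \right)} = 4 + Y$
$V{\left(S \right)} = 4 + S$
$\frac{1755 + V{\left(78 \right)}}{32630 - 39335} = \frac{1755 + \left(4 + 78\right)}{32630 - 39335} = \frac{1755 + 82}{-6705} = 1837 \left(- \frac{1}{6705}\right) = - \frac{1837}{6705}$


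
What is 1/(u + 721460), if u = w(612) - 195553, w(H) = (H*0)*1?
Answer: 1/525907 ≈ 1.9015e-6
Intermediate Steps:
w(H) = 0 (w(H) = 0*1 = 0)
u = -195553 (u = 0 - 195553 = -195553)
1/(u + 721460) = 1/(-195553 + 721460) = 1/525907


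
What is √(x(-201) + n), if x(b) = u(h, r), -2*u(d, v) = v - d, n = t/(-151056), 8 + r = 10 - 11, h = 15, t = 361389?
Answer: √1522395867/12588 ≈ 3.0996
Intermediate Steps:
r = -9 (r = -8 + (10 - 11) = -8 - 1 = -9)
n = -120463/50352 (n = 361389/(-151056) = 361389*(-1/151056) = -120463/50352 ≈ -2.3924)
u(d, v) = d/2 - v/2 (u(d, v) = -(v - d)/2 = d/2 - v/2)
x(b) = 12 (x(b) = (½)*15 - ½*(-9) = 15/2 + 9/2 = 12)
√(x(-201) + n) = √(12 - 120463/50352) = √(483761/50352) = √1522395867/12588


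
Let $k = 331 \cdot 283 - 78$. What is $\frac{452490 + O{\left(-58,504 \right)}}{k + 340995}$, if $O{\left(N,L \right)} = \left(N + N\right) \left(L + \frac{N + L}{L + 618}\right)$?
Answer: $\frac{110511359}{121902495} \approx 0.90656$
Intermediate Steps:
$O{\left(N,L \right)} = 2 N \left(L + \frac{L + N}{618 + L}\right)$
$k = 93595$ ($k = 93673 - 78 = 93595$)
$\frac{452490 + O{\left(-58,504 \right)}}{k + 340995} = \frac{452490 + 2 \left(-58\right) \frac{1}{618 + 504} \left(-58 + 504^{2} + 619 \cdot 504\right)}{93595 + 340995} = \frac{452490 + 2 \left(-58\right) \frac{1}{1122} \left(-58 + 254016 + 311976\right)}{434590} = \left(452490 + 2 \left(-58\right) \frac{1}{1122} \cdot 565934\right) \frac{1}{434590} = \left(452490 - \frac{32824172}{561}\right) \frac{1}{434590} = \frac{221022718}{561} \cdot \frac{1}{434590} = \frac{110511359}{121902495}$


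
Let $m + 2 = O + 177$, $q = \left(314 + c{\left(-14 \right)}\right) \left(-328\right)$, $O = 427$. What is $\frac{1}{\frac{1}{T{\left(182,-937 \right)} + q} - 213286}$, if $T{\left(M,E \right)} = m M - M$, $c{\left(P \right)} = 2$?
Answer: $- \frac{5734}{1222981923} \approx -4.6885 \cdot 10^{-6}$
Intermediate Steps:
$q = -103648$ ($q = \left(314 + 2\right) \left(-328\right) = 316 \left(-328\right) = -103648$)
$m = 602$ ($m = -2 + \left(427 + 177\right) = -2 + 604 = 602$)
$T{\left(M,E \right)} = 601 M$ ($T{\left(M,E \right)} = 602 M - M = 601 M$)
$\frac{1}{\frac{1}{T{\left(182,-937 \right)} + q} - 213286} = \frac{1}{\frac{1}{601 \cdot 182 - 103648} - 213286} = \frac{1}{\frac{1}{109382 - 103648} - 213286} = \frac{1}{\frac{1}{5734} - 213286} = \frac{1}{- \frac{1222981923}{5734}} = - \frac{5734}{1222981923}$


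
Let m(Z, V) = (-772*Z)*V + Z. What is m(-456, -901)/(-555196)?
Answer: 79295322/138799 ≈ 571.30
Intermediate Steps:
m(Z, V) = Z - 772*V*Z (m(Z, V) = -772*V*Z + Z = Z - 772*V*Z)
m(-456, -901)/(-555196) = -456*(1 - 772*(-901))/(-555196) = -456*(1 + 695572)*(-1/555196) = -456*695573*(-1/555196) = -317181288*(-1/555196) = 79295322/138799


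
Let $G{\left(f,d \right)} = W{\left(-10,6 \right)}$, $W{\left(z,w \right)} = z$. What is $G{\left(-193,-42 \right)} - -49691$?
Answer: $49681$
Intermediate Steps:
$G{\left(f,d \right)} = -10$
$G{\left(-193,-42 \right)} - -49691 = -10 - -49691 = -10 + 49691 = 49681$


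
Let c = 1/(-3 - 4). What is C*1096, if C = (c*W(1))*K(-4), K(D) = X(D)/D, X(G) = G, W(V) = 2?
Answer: -2192/7 ≈ -313.14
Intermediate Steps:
c = -⅐ (c = 1/(-7) = -⅐ ≈ -0.14286)
K(D) = 1 (K(D) = D/D = 1)
C = -2/7 (C = -⅐*2*1 = -2/7*1 = -2/7 ≈ -0.28571)
C*1096 = -2/7*1096 = -2192/7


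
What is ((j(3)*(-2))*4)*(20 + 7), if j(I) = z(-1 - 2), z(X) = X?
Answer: 648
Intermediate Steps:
j(I) = -3 (j(I) = -1 - 2 = -3)
((j(3)*(-2))*4)*(20 + 7) = (-3*(-2)*4)*(20 + 7) = (6*4)*27 = 24*27 = 648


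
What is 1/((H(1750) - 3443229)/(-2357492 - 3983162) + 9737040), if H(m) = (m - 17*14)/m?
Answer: 792581750/7717400633423517 ≈ 1.0270e-7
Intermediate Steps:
H(m) = (-238 + m)/m (H(m) = (m - 238)/m = (-238 + m)/m)
1/((H(1750) - 3443229)/(-2357492 - 3983162) + 9737040) = 1/(((-238 + 1750)/1750 - 3443229)/(-2357492 - 3983162) + 9737040) = 1/(((1/1750)*1512 - 3443229)/(-6340654) + 9737040) = 1/((108/125 - 3443229)*(-1/6340654) + 9737040) = 1/(-430403517/125*(-1/6340654) + 9737040) = 1/(430403517/792581750 + 9737040) = 1/(7717400633423517/792581750) = 792581750/7717400633423517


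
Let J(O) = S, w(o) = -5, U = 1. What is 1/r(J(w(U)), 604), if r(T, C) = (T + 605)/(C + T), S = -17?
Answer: 587/588 ≈ 0.99830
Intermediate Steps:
J(O) = -17
r(T, C) = (605 + T)/(C + T)
1/r(J(w(U)), 604) = 1/((605 - 17)/(604 - 17)) = 1/(588/587) = 587/588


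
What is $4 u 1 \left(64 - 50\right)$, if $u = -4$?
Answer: $-224$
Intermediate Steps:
$4 u 1 \left(64 - 50\right) = 4 \left(-4\right) 1 \left(64 - 50\right) = \left(-16\right) 1 \cdot 14 = \left(-16\right) 14 = -224$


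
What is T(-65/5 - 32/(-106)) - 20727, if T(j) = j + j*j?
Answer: -57804883/2809 ≈ -20578.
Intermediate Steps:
T(j) = j + j**2
T(-65/5 - 32/(-106)) - 20727 = (-65/5 - 32/(-106))*(1 + (-65/5 - 32/(-106))) - 20727 = (-65*1/5 - 32*(-1/106))*(1 + (-65*1/5 - 32*(-1/106))) - 20727 = (-13 + 16/53)*(1 + (-13 + 16/53)) - 20727 = -673*(1 - 673/53)/53 - 20727 = -673/53*(-620/53) - 20727 = 417260/2809 - 20727 = -57804883/2809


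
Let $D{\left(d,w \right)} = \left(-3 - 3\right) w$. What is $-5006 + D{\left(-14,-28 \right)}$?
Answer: $-4838$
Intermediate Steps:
$D{\left(d,w \right)} = - 6 w$
$-5006 + D{\left(-14,-28 \right)} = -5006 - -168 = -5006 + 168 = -4838$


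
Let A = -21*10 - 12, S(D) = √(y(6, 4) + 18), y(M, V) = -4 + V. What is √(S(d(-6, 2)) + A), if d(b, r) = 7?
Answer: √(-222 + 3*√2) ≈ 14.757*I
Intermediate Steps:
S(D) = 3*√2 (S(D) = √((-4 + 4) + 18) = √(0 + 18) = √18 = 3*√2)
A = -222 (A = -210 - 12 = -222)
√(S(d(-6, 2)) + A) = √(3*√2 - 222) = √(-222 + 3*√2)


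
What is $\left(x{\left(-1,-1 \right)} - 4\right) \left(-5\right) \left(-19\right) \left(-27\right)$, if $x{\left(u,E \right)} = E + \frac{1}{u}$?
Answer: $15390$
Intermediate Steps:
$\left(x{\left(-1,-1 \right)} - 4\right) \left(-5\right) \left(-19\right) \left(-27\right) = \left(\left(-1 + \frac{1}{-1}\right) - 4\right) \left(-5\right) \left(-19\right) \left(-27\right) = \left(\left(-1 - 1\right) - 4\right) \left(-5\right) \left(-19\right) \left(-27\right) = \left(-2 - 4\right) \left(-5\right) \left(-19\right) \left(-27\right) = \left(-6\right) \left(-5\right) \left(-19\right) \left(-27\right) = 30 \left(-19\right) \left(-27\right) = \left(-570\right) \left(-27\right) = 15390$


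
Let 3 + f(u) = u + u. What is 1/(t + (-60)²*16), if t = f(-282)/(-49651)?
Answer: 7093/408556881 ≈ 1.7361e-5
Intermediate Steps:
f(u) = -3 + 2*u (f(u) = -3 + (u + u) = -3 + 2*u)
t = 81/7093 (t = (-3 + 2*(-282))/(-49651) = (-3 - 564)*(-1/49651) = -567*(-1/49651) = 81/7093 ≈ 0.011420)
1/(t + (-60)²*16) = 1/(81/7093 + (-60)²*16) = 1/(81/7093 + 3600*16) = 1/(81/7093 + 57600) = 1/(408556881/7093) = 7093/408556881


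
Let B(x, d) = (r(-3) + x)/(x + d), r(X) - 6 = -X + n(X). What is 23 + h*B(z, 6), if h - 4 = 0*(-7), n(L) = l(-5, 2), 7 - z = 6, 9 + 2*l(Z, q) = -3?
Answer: 177/7 ≈ 25.286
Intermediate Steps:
l(Z, q) = -6 (l(Z, q) = -9/2 + (½)*(-3) = -9/2 - 3/2 = -6)
z = 1 (z = 7 - 1*6 = 7 - 6 = 1)
n(L) = -6
r(X) = -X (r(X) = 6 + (-X - 6) = 6 + (-6 - X) = -X)
B(x, d) = (3 + x)/(d + x) (B(x, d) = (-1*(-3) + x)/(x + d) = (3 + x)/(d + x))
h = 4 (h = 4 + 0*(-7) = 4 + 0 = 4)
23 + h*B(z, 6) = 23 + 4*((3 + 1)/(6 + 1)) = 23 + 4*(4/7) = 23 + 16/7 = 177/7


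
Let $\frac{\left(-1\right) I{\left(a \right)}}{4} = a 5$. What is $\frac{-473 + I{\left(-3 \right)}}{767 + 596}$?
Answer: $- \frac{413}{1363} \approx -0.30301$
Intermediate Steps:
$I{\left(a \right)} = - 20 a$ ($I{\left(a \right)} = - 4 a 5 = - 4 \cdot 5 a = - 20 a$)
$\frac{-473 + I{\left(-3 \right)}}{767 + 596} = \frac{-473 - -60}{767 + 596} = \frac{-473 + 60}{1363} = \frac{1}{1363} \left(-413\right) = - \frac{413}{1363}$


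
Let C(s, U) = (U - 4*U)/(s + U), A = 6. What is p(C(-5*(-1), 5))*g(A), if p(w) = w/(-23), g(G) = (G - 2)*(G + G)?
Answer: 72/23 ≈ 3.1304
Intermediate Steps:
g(G) = 2*G*(-2 + G) (g(G) = (-2 + G)*(2*G) = 2*G*(-2 + G))
C(s, U) = -3*U/(U + s) (C(s, U) = (-3*U)/(U + s) = -3*U/(U + s))
p(w) = -w/23 (p(w) = w*(-1/23) = -w/23)
p(C(-5*(-1), 5))*g(A) = (-(-3)*5/(23*(5 - 5*(-1))))*(2*6*(-2 + 6)) = (-(-3)*5/(23*(5 + 5)))*(2*6*4) = -(-3)*5/(23*10)*48 = -1/23*(-3/2)*48 = (3/46)*48 = 72/23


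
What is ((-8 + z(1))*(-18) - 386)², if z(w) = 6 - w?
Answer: 110224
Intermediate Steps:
((-8 + z(1))*(-18) - 386)² = ((-8 + (6 - 1*1))*(-18) - 386)² = ((-8 + (6 - 1))*(-18) - 386)² = ((-8 + 5)*(-18) - 386)² = (-3*(-18) - 386)² = (54 - 386)² = (-332)² = 110224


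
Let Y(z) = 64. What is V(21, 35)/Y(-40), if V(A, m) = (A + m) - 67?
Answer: -11/64 ≈ -0.17188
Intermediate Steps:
V(A, m) = -67 + A + m
V(21, 35)/Y(-40) = (-67 + 21 + 35)/64 = -11*1/64 = -11/64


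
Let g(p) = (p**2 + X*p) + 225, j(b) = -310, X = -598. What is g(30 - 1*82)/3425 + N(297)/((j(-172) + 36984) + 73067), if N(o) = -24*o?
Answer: 148380965/15034517 ≈ 9.8694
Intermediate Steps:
g(p) = 225 + p**2 - 598*p (g(p) = (p**2 - 598*p) + 225 = 225 + p**2 - 598*p)
g(30 - 1*82)/3425 + N(297)/((j(-172) + 36984) + 73067) = (225 + (30 - 1*82)**2 - 598*(30 - 1*82))/3425 + (-24*297)/((-310 + 36984) + 73067) = (225 + (30 - 82)**2 - 598*(30 - 82))*(1/3425) - 7128/(36674 + 73067) = (225 + (-52)**2 - 598*(-52))*(1/3425) - 7128/109741 = (225 + 2704 + 31096)*(1/3425) - 7128*1/109741 = 34025*(1/3425) - 7128/109741 = 1361/137 - 7128/109741 = 148380965/15034517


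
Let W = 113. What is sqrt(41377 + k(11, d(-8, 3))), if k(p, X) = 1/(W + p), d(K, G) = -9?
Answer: sqrt(159053219)/62 ≈ 203.41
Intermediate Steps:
k(p, X) = 1/(113 + p)
sqrt(41377 + k(11, d(-8, 3))) = sqrt(41377 + 1/(113 + 11)) = sqrt(41377 + 1/124) = sqrt(5130749/124) = sqrt(159053219)/62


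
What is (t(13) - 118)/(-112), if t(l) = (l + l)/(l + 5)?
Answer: 1049/1008 ≈ 1.0407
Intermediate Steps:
t(l) = 2*l/(5 + l) (t(l) = (2*l)/(5 + l) = 2*l/(5 + l))
(t(13) - 118)/(-112) = (2*13/(5 + 13) - 118)/(-112) = (2*13/18 - 118)*(-1/112) = (2*13*(1/18) - 118)*(-1/112) = (13/9 - 118)*(-1/112) = -1049/9*(-1/112) = 1049/1008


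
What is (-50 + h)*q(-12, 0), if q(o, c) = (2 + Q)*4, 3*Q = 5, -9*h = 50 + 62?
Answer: -24728/27 ≈ -915.85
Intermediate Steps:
h = -112/9 (h = -(50 + 62)/9 = -1/9*112 = -112/9 ≈ -12.444)
Q = 5/3 (Q = (1/3)*5 = 5/3 ≈ 1.6667)
q(o, c) = 44/3 (q(o, c) = (2 + 5/3)*4 = (11/3)*4 = 44/3)
(-50 + h)*q(-12, 0) = (-50 - 112/9)*(44/3) = -562/9*44/3 = -24728/27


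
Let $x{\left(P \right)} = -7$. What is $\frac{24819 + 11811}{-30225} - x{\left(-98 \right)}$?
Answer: $\frac{11663}{2015} \approx 5.7881$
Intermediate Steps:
$\frac{24819 + 11811}{-30225} - x{\left(-98 \right)} = \frac{24819 + 11811}{-30225} - -7 = 36630 \left(- \frac{1}{30225}\right) + 7 = - \frac{2442}{2015} + 7 = \frac{11663}{2015}$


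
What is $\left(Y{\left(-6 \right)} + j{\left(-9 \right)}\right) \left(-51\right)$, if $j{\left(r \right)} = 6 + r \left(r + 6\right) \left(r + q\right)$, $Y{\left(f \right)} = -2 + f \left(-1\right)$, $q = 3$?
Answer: $7752$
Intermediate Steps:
$Y{\left(f \right)} = -2 - f$
$j{\left(r \right)} = 6 + r \left(3 + r\right) \left(6 + r\right)$ ($j{\left(r \right)} = 6 + r \left(r + 6\right) \left(r + 3\right) = 6 + r \left(6 + r\right) \left(3 + r\right) = 6 + r \left(3 + r\right) \left(6 + r\right)$)
$\left(Y{\left(-6 \right)} + j{\left(-9 \right)}\right) \left(-51\right) = \left(\left(-2 - -6\right) + \left(6 + \left(-9\right)^{3} + 9 \left(-9\right)^{2} + 18 \left(-9\right)\right)\right) \left(-51\right) = \left(\left(-2 + 6\right) + \left(6 - 729 + 9 \cdot 81 - 162\right)\right) \left(-51\right) = \left(4 + \left(6 - 729 + 729 - 162\right)\right) \left(-51\right) = \left(4 - 156\right) \left(-51\right) = \left(-152\right) \left(-51\right) = 7752$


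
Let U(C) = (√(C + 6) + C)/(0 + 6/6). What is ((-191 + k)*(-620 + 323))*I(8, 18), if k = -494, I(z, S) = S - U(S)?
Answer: -406890*√6 ≈ -9.9667e+5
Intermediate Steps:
U(C) = C + √(6 + C) (U(C) = (√(6 + C) + C)/(0 + 6*(⅙)) = (C + √(6 + C))/(0 + 1) = (C + √(6 + C))/1 = (C + √(6 + C))*1 = C + √(6 + C))
I(z, S) = -√(6 + S) (I(z, S) = S - (S + √(6 + S)) = S + (-S - √(6 + S)) = -√(6 + S))
((-191 + k)*(-620 + 323))*I(8, 18) = ((-191 - 494)*(-620 + 323))*(-√(6 + 18)) = (-685*(-297))*(-√24) = 203445*(-2*√6) = -406890*√6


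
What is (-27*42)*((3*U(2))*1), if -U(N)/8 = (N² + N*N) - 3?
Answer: 136080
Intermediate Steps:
U(N) = 24 - 16*N² (U(N) = -8*((N² + N*N) - 3) = -8*((N² + N²) - 3) = -8*(2*N² - 3) = -8*(-3 + 2*N²) = 24 - 16*N²)
(-27*42)*((3*U(2))*1) = (-27*42)*((3*(24 - 16*2²))*1) = -1134*3*(24 - 16*4) = -1134*3*(24 - 64) = -1134*3*(-40) = -(-136080) = -1134*(-120) = 136080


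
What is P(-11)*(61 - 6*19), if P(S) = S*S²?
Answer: 70543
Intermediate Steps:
P(S) = S³
P(-11)*(61 - 6*19) = (-11)³*(61 - 6*19) = -1331*(61 - 114) = -1331*(-53) = 70543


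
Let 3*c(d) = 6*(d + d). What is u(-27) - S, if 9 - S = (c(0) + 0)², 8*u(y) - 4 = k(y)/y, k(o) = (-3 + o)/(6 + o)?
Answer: -6431/756 ≈ -8.5066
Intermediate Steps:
k(o) = (-3 + o)/(6 + o)
c(d) = 4*d (c(d) = (6*(d + d))/3 = (6*(2*d))/3 = (12*d)/3 = 4*d)
u(y) = ½ + (-3 + y)/(8*y*(6 + y)) (u(y) = ½ + (((-3 + y)/(6 + y))/y)/8 = ½ + ((-3 + y)/(y*(6 + y)))/8 = ½ + (-3 + y)/(8*y*(6 + y)))
S = 9 (S = 9 - (4*0 + 0)² = 9 - (0 + 0)² = 9 - 1*0² = 9 - 1*0 = 9 + 0 = 9)
u(-27) - S = (⅛)*(-3 - 27 + 4*(-27)*(6 - 27))/(-27*(6 - 27)) - 1*9 = (⅛)*(-1/27)*(-3 - 27 + 4*(-27)*(-21))/(-21) - 9 = (⅛)*(-1/27)*(-1/21)*(-3 - 27 + 2268) - 9 = (⅛)*(-1/27)*(-1/21)*2238 - 9 = 373/756 - 9 = -6431/756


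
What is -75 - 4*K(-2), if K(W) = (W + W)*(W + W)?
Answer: -139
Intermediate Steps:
K(W) = 4*W² (K(W) = (2*W)*(2*W) = 4*W²)
-75 - 4*K(-2) = -75 - 16*(-2)² = -75 - 16*4 = -75 - 4*16 = -75 - 64 = -139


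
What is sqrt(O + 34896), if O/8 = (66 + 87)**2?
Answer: 2*sqrt(55542) ≈ 471.35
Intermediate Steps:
O = 187272 (O = 8*(66 + 87)**2 = 8*153**2 = 8*23409 = 187272)
sqrt(O + 34896) = sqrt(187272 + 34896) = sqrt(222168) = 2*sqrt(55542)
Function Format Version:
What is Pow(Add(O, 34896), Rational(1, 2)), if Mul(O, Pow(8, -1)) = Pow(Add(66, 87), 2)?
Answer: Mul(2, Pow(55542, Rational(1, 2))) ≈ 471.35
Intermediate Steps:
O = 187272 (O = Mul(8, Pow(Add(66, 87), 2)) = Mul(8, Pow(153, 2)) = Mul(8, 23409) = 187272)
Pow(Add(O, 34896), Rational(1, 2)) = Pow(Add(187272, 34896), Rational(1, 2)) = Pow(222168, Rational(1, 2)) = Mul(2, Pow(55542, Rational(1, 2)))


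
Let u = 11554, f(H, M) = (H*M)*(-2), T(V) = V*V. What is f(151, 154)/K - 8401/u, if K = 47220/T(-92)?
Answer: -1137139035917/136394970 ≈ -8337.1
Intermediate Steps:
T(V) = V²
f(H, M) = -2*H*M
K = 11805/2116 (K = 47220/((-92)²) = 47220/8464 = 47220*(1/8464) = 11805/2116 ≈ 5.5789)
f(151, 154)/K - 8401/u = (-2*151*154)/(11805/2116) - 8401/11554 = -46508*2116/11805 - 8401*1/11554 = -98410928/11805 - 8401/11554 = -1137139035917/136394970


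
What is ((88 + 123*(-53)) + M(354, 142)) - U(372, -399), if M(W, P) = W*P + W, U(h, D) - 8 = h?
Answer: 43811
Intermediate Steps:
U(h, D) = 8 + h
M(W, P) = W + P*W (M(W, P) = P*W + W = W + P*W)
((88 + 123*(-53)) + M(354, 142)) - U(372, -399) = ((88 + 123*(-53)) + 354*(1 + 142)) - (8 + 372) = ((88 - 6519) + 354*143) - 1*380 = (-6431 + 50622) - 380 = 44191 - 380 = 43811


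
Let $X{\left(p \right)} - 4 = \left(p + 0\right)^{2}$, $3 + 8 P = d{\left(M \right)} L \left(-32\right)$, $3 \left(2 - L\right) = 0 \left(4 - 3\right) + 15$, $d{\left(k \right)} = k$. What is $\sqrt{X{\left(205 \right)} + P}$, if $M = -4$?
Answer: $\frac{\sqrt{671690}}{4} \approx 204.89$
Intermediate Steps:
$L = -3$ ($L = 2 - \frac{0 \left(4 - 3\right) + 15}{3} = 2 - \frac{0 \cdot 1 + 15}{3} = 2 - \frac{0 + 15}{3} = 2 - 5 = -3$)
$P = - \frac{387}{8}$ ($P = - \frac{3}{8} + \frac{\left(-4\right) \left(-3\right) \left(-32\right)}{8} = - \frac{3}{8} + \frac{12 \left(-32\right)}{8} = - \frac{3}{8} + \frac{1}{8} \left(-384\right) = - \frac{3}{8} - 48 = - \frac{387}{8} \approx -48.375$)
$X{\left(p \right)} = 4 + p^{2}$ ($X{\left(p \right)} = 4 + \left(p + 0\right)^{2} = 4 + p^{2}$)
$\sqrt{X{\left(205 \right)} + P} = \sqrt{\left(4 + 205^{2}\right) - \frac{387}{8}} = \sqrt{\left(4 + 42025\right) - \frac{387}{8}} = \sqrt{42029 - \frac{387}{8}} = \sqrt{\frac{335845}{8}} = \frac{\sqrt{671690}}{4}$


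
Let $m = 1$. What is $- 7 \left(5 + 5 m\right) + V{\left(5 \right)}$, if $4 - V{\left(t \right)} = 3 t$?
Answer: $-81$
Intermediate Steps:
$V{\left(t \right)} = 4 - 3 t$
$- 7 \left(5 + 5 m\right) + V{\left(5 \right)} = - 7 \left(5 + 5 \cdot 1\right) + \left(4 - 15\right) = - 7 \left(5 + 5\right) + \left(4 - 15\right) = \left(-7\right) 10 - 11 = -70 - 11 = -81$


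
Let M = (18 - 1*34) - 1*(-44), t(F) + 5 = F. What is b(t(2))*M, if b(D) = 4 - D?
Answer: 196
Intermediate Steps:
t(F) = -5 + F
M = 28 (M = (18 - 34) + 44 = -16 + 44 = 28)
b(t(2))*M = (4 - (-5 + 2))*28 = (4 - 1*(-3))*28 = (4 + 3)*28 = 7*28 = 196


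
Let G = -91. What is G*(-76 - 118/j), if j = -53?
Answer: 355810/53 ≈ 6713.4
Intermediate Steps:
G*(-76 - 118/j) = -91*(-76 - 118/(-53)) = -91*(-76 - 118*(-1/53)) = -91*(-76 + 118/53) = -91*(-3910/53) = 355810/53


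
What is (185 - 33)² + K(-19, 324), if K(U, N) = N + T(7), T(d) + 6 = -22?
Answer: 23400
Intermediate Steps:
T(d) = -28 (T(d) = -6 - 22 = -28)
K(U, N) = -28 + N (K(U, N) = N - 28 = -28 + N)
(185 - 33)² + K(-19, 324) = (185 - 33)² + (-28 + 324) = 152² + 296 = 23104 + 296 = 23400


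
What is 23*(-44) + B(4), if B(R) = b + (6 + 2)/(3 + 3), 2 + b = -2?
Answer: -3044/3 ≈ -1014.7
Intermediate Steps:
b = -4 (b = -2 - 2 = -4)
B(R) = -8/3 (B(R) = -4 + (6 + 2)/(3 + 3) = -4 + 8/6 = -4 + 8*(1/6) = -4 + 4/3 = -8/3)
23*(-44) + B(4) = 23*(-44) - 8/3 = -1012 - 8/3 = -3044/3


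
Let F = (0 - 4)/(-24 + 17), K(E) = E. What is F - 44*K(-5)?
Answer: 1544/7 ≈ 220.57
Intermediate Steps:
F = 4/7 (F = -4/(-7) = -4*(-⅐) = 4/7 ≈ 0.57143)
F - 44*K(-5) = 4/7 - 44*(-5) = 4/7 + 220 = 1544/7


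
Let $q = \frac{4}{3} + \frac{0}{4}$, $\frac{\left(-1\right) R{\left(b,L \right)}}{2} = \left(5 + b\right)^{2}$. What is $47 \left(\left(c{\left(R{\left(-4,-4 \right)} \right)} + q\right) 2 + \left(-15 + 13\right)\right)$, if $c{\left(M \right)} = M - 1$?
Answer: $- \frac{752}{3} \approx -250.67$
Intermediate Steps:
$R{\left(b,L \right)} = - 2 \left(5 + b\right)^{2}$
$c{\left(M \right)} = -1 + M$
$q = \frac{4}{3}$ ($q = 4 \cdot \frac{1}{3} + 0 \cdot \frac{1}{4} = \frac{4}{3} + 0 = \frac{4}{3} \approx 1.3333$)
$47 \left(\left(c{\left(R{\left(-4,-4 \right)} \right)} + q\right) 2 + \left(-15 + 13\right)\right) = 47 \left(\left(\left(-1 - 2 \left(5 - 4\right)^{2}\right) + \frac{4}{3}\right) 2 + \left(-15 + 13\right)\right) = 47 \left(\left(\left(-1 - 2 \cdot 1^{2}\right) + \frac{4}{3}\right) 2 - 2\right) = 47 \left(\left(\left(-1 - 2\right) + \frac{4}{3}\right) 2 - 2\right) = 47 \left(\left(-3 + \frac{4}{3}\right) 2 - 2\right) = 47 \left(\left(- \frac{5}{3}\right) 2 - 2\right) = 47 \left(- \frac{10}{3} - 2\right) = 47 \left(- \frac{16}{3}\right) = - \frac{752}{3}$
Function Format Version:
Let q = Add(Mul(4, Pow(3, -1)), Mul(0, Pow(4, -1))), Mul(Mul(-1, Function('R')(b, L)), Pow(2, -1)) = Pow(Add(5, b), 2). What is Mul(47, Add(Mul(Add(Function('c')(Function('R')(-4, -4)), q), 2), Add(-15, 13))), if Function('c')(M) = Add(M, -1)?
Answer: Rational(-752, 3) ≈ -250.67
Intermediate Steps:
Function('R')(b, L) = Mul(-2, Pow(Add(5, b), 2))
Function('c')(M) = Add(-1, M)
q = Rational(4, 3) (q = Add(Mul(4, Rational(1, 3)), Mul(0, Rational(1, 4))) = Add(Rational(4, 3), 0) = Rational(4, 3) ≈ 1.3333)
Mul(47, Add(Mul(Add(Function('c')(Function('R')(-4, -4)), q), 2), Add(-15, 13))) = Mul(47, Add(Mul(Add(Add(-1, Mul(-2, Pow(Add(5, -4), 2))), Rational(4, 3)), 2), Add(-15, 13))) = Mul(47, Add(Mul(Add(Add(-1, Mul(-2, Pow(1, 2))), Rational(4, 3)), 2), -2)) = Mul(47, Add(Mul(Add(Add(-1, Mul(-2, 1)), Rational(4, 3)), 2), -2)) = Mul(47, Add(Mul(Add(Add(-1, -2), Rational(4, 3)), 2), -2)) = Mul(47, Add(Mul(Add(-3, Rational(4, 3)), 2), -2)) = Mul(47, Add(Mul(Rational(-5, 3), 2), -2)) = Mul(47, Add(Rational(-10, 3), -2)) = Mul(47, Rational(-16, 3)) = Rational(-752, 3)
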